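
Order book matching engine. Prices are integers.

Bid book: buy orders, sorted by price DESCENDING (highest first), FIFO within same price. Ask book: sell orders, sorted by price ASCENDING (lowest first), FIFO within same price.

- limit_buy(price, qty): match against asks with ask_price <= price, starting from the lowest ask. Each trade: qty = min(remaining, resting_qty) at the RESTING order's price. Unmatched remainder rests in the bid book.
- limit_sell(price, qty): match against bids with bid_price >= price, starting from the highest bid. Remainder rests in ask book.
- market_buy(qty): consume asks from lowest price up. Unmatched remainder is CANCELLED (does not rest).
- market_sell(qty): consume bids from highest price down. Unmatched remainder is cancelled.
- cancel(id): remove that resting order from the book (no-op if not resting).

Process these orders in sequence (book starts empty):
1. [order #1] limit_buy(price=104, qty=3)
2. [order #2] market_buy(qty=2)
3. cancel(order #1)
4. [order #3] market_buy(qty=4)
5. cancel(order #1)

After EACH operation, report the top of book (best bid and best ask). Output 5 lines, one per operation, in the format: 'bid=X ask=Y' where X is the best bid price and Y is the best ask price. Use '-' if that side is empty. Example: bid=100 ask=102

After op 1 [order #1] limit_buy(price=104, qty=3): fills=none; bids=[#1:3@104] asks=[-]
After op 2 [order #2] market_buy(qty=2): fills=none; bids=[#1:3@104] asks=[-]
After op 3 cancel(order #1): fills=none; bids=[-] asks=[-]
After op 4 [order #3] market_buy(qty=4): fills=none; bids=[-] asks=[-]
After op 5 cancel(order #1): fills=none; bids=[-] asks=[-]

Answer: bid=104 ask=-
bid=104 ask=-
bid=- ask=-
bid=- ask=-
bid=- ask=-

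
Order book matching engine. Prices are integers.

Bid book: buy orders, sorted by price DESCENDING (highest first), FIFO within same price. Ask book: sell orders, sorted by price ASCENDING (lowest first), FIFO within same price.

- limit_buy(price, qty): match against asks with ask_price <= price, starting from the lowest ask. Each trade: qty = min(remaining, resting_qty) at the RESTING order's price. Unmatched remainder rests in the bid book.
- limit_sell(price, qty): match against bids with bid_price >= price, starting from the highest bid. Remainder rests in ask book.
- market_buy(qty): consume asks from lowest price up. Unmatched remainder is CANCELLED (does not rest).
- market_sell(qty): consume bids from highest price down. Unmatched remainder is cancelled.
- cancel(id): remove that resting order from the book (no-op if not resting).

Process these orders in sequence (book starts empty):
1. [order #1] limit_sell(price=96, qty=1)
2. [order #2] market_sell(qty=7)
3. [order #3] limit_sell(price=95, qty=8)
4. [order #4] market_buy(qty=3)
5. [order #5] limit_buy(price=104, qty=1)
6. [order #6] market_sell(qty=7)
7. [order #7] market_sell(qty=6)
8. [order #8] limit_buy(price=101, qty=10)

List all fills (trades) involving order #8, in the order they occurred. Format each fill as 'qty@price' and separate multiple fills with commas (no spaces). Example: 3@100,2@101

Answer: 4@95,1@96

Derivation:
After op 1 [order #1] limit_sell(price=96, qty=1): fills=none; bids=[-] asks=[#1:1@96]
After op 2 [order #2] market_sell(qty=7): fills=none; bids=[-] asks=[#1:1@96]
After op 3 [order #3] limit_sell(price=95, qty=8): fills=none; bids=[-] asks=[#3:8@95 #1:1@96]
After op 4 [order #4] market_buy(qty=3): fills=#4x#3:3@95; bids=[-] asks=[#3:5@95 #1:1@96]
After op 5 [order #5] limit_buy(price=104, qty=1): fills=#5x#3:1@95; bids=[-] asks=[#3:4@95 #1:1@96]
After op 6 [order #6] market_sell(qty=7): fills=none; bids=[-] asks=[#3:4@95 #1:1@96]
After op 7 [order #7] market_sell(qty=6): fills=none; bids=[-] asks=[#3:4@95 #1:1@96]
After op 8 [order #8] limit_buy(price=101, qty=10): fills=#8x#3:4@95 #8x#1:1@96; bids=[#8:5@101] asks=[-]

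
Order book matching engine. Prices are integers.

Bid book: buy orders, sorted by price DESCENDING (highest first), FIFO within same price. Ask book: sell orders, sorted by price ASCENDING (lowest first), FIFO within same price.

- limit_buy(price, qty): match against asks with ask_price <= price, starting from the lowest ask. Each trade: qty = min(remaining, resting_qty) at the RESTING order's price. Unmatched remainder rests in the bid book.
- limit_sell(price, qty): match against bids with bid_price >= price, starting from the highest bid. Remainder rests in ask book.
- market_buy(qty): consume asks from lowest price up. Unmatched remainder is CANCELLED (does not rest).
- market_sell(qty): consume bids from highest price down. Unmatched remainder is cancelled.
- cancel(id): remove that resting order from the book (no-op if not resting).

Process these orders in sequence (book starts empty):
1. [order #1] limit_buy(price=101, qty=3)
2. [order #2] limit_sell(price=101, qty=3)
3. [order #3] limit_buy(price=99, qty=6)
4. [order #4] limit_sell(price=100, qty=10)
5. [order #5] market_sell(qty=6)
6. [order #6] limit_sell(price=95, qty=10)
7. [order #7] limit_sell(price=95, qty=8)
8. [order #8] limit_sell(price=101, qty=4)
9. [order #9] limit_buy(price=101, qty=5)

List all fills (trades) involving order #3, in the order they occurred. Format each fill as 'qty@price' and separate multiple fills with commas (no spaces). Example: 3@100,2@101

After op 1 [order #1] limit_buy(price=101, qty=3): fills=none; bids=[#1:3@101] asks=[-]
After op 2 [order #2] limit_sell(price=101, qty=3): fills=#1x#2:3@101; bids=[-] asks=[-]
After op 3 [order #3] limit_buy(price=99, qty=6): fills=none; bids=[#3:6@99] asks=[-]
After op 4 [order #4] limit_sell(price=100, qty=10): fills=none; bids=[#3:6@99] asks=[#4:10@100]
After op 5 [order #5] market_sell(qty=6): fills=#3x#5:6@99; bids=[-] asks=[#4:10@100]
After op 6 [order #6] limit_sell(price=95, qty=10): fills=none; bids=[-] asks=[#6:10@95 #4:10@100]
After op 7 [order #7] limit_sell(price=95, qty=8): fills=none; bids=[-] asks=[#6:10@95 #7:8@95 #4:10@100]
After op 8 [order #8] limit_sell(price=101, qty=4): fills=none; bids=[-] asks=[#6:10@95 #7:8@95 #4:10@100 #8:4@101]
After op 9 [order #9] limit_buy(price=101, qty=5): fills=#9x#6:5@95; bids=[-] asks=[#6:5@95 #7:8@95 #4:10@100 #8:4@101]

Answer: 6@99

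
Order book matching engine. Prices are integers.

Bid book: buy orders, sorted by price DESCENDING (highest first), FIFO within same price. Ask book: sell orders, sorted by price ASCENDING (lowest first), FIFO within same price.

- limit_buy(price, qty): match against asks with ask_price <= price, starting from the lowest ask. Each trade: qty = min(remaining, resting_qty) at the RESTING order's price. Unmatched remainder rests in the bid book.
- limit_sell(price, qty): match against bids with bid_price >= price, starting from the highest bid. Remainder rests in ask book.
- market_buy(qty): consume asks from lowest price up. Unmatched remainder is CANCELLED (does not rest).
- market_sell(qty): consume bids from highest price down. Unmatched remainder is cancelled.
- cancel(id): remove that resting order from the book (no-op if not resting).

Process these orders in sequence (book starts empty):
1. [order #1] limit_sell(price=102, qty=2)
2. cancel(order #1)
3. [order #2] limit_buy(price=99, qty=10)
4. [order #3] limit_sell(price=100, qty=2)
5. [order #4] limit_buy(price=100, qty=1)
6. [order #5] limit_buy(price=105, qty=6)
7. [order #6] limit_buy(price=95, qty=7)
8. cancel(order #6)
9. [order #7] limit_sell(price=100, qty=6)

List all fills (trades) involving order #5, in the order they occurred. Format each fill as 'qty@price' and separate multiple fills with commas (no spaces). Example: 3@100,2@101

Answer: 1@100,5@105

Derivation:
After op 1 [order #1] limit_sell(price=102, qty=2): fills=none; bids=[-] asks=[#1:2@102]
After op 2 cancel(order #1): fills=none; bids=[-] asks=[-]
After op 3 [order #2] limit_buy(price=99, qty=10): fills=none; bids=[#2:10@99] asks=[-]
After op 4 [order #3] limit_sell(price=100, qty=2): fills=none; bids=[#2:10@99] asks=[#3:2@100]
After op 5 [order #4] limit_buy(price=100, qty=1): fills=#4x#3:1@100; bids=[#2:10@99] asks=[#3:1@100]
After op 6 [order #5] limit_buy(price=105, qty=6): fills=#5x#3:1@100; bids=[#5:5@105 #2:10@99] asks=[-]
After op 7 [order #6] limit_buy(price=95, qty=7): fills=none; bids=[#5:5@105 #2:10@99 #6:7@95] asks=[-]
After op 8 cancel(order #6): fills=none; bids=[#5:5@105 #2:10@99] asks=[-]
After op 9 [order #7] limit_sell(price=100, qty=6): fills=#5x#7:5@105; bids=[#2:10@99] asks=[#7:1@100]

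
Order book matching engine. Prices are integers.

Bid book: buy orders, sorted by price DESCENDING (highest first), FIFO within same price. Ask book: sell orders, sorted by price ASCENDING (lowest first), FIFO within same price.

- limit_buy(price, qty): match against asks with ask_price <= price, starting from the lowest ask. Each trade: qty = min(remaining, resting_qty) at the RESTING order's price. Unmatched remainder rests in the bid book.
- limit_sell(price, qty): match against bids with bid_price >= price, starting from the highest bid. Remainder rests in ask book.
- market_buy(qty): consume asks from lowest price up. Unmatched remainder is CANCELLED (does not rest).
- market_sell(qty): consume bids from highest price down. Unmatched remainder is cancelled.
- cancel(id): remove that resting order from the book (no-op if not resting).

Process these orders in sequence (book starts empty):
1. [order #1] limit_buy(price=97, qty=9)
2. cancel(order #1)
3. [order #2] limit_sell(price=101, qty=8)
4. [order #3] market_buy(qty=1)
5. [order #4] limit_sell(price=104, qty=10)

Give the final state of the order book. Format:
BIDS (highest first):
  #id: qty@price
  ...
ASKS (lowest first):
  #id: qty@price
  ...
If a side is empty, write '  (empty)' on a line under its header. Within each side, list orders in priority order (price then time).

Answer: BIDS (highest first):
  (empty)
ASKS (lowest first):
  #2: 7@101
  #4: 10@104

Derivation:
After op 1 [order #1] limit_buy(price=97, qty=9): fills=none; bids=[#1:9@97] asks=[-]
After op 2 cancel(order #1): fills=none; bids=[-] asks=[-]
After op 3 [order #2] limit_sell(price=101, qty=8): fills=none; bids=[-] asks=[#2:8@101]
After op 4 [order #3] market_buy(qty=1): fills=#3x#2:1@101; bids=[-] asks=[#2:7@101]
After op 5 [order #4] limit_sell(price=104, qty=10): fills=none; bids=[-] asks=[#2:7@101 #4:10@104]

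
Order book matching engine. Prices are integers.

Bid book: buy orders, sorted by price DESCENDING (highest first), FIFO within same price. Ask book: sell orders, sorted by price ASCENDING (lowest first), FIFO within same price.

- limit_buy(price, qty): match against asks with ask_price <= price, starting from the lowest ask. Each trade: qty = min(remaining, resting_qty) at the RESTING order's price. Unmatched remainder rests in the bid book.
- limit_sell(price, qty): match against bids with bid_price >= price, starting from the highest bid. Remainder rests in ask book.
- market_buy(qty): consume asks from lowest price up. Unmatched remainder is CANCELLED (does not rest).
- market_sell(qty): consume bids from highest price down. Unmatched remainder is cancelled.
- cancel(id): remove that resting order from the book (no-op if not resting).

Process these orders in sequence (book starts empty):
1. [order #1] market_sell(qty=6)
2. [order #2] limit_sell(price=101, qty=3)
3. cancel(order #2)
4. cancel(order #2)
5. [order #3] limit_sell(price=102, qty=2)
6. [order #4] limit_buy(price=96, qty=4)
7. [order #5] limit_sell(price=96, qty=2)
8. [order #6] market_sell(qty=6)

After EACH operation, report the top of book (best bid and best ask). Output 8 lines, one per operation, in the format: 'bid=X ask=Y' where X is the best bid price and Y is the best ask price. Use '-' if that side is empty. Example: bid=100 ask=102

Answer: bid=- ask=-
bid=- ask=101
bid=- ask=-
bid=- ask=-
bid=- ask=102
bid=96 ask=102
bid=96 ask=102
bid=- ask=102

Derivation:
After op 1 [order #1] market_sell(qty=6): fills=none; bids=[-] asks=[-]
After op 2 [order #2] limit_sell(price=101, qty=3): fills=none; bids=[-] asks=[#2:3@101]
After op 3 cancel(order #2): fills=none; bids=[-] asks=[-]
After op 4 cancel(order #2): fills=none; bids=[-] asks=[-]
After op 5 [order #3] limit_sell(price=102, qty=2): fills=none; bids=[-] asks=[#3:2@102]
After op 6 [order #4] limit_buy(price=96, qty=4): fills=none; bids=[#4:4@96] asks=[#3:2@102]
After op 7 [order #5] limit_sell(price=96, qty=2): fills=#4x#5:2@96; bids=[#4:2@96] asks=[#3:2@102]
After op 8 [order #6] market_sell(qty=6): fills=#4x#6:2@96; bids=[-] asks=[#3:2@102]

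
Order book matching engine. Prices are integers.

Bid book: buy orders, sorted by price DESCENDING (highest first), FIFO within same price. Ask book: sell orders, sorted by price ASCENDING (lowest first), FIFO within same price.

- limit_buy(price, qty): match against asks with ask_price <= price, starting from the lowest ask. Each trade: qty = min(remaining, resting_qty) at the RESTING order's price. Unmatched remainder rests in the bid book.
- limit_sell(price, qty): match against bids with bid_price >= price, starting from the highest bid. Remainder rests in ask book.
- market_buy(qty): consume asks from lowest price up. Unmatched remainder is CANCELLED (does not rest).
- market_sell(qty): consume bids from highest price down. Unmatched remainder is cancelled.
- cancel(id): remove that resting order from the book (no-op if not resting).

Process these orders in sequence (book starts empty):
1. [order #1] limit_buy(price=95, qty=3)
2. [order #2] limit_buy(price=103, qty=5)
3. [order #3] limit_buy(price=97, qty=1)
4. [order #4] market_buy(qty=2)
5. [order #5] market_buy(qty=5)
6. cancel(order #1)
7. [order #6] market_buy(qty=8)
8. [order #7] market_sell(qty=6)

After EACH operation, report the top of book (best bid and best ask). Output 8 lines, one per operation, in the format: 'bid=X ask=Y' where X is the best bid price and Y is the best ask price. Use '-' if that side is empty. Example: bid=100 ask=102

After op 1 [order #1] limit_buy(price=95, qty=3): fills=none; bids=[#1:3@95] asks=[-]
After op 2 [order #2] limit_buy(price=103, qty=5): fills=none; bids=[#2:5@103 #1:3@95] asks=[-]
After op 3 [order #3] limit_buy(price=97, qty=1): fills=none; bids=[#2:5@103 #3:1@97 #1:3@95] asks=[-]
After op 4 [order #4] market_buy(qty=2): fills=none; bids=[#2:5@103 #3:1@97 #1:3@95] asks=[-]
After op 5 [order #5] market_buy(qty=5): fills=none; bids=[#2:5@103 #3:1@97 #1:3@95] asks=[-]
After op 6 cancel(order #1): fills=none; bids=[#2:5@103 #3:1@97] asks=[-]
After op 7 [order #6] market_buy(qty=8): fills=none; bids=[#2:5@103 #3:1@97] asks=[-]
After op 8 [order #7] market_sell(qty=6): fills=#2x#7:5@103 #3x#7:1@97; bids=[-] asks=[-]

Answer: bid=95 ask=-
bid=103 ask=-
bid=103 ask=-
bid=103 ask=-
bid=103 ask=-
bid=103 ask=-
bid=103 ask=-
bid=- ask=-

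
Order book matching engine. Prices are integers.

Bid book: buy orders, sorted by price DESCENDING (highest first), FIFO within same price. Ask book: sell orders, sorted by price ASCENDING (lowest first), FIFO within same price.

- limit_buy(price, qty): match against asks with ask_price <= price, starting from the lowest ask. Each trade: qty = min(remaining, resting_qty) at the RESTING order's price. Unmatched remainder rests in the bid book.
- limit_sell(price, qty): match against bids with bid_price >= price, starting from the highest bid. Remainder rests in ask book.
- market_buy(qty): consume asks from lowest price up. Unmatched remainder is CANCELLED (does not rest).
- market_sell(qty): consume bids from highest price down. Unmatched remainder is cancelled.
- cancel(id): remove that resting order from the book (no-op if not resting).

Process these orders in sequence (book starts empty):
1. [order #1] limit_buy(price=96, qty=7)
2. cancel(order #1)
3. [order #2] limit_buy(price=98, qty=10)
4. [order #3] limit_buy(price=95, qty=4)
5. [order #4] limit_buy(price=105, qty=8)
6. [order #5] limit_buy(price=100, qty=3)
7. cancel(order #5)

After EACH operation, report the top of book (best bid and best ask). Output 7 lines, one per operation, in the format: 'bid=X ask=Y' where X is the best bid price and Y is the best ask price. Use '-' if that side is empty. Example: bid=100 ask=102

Answer: bid=96 ask=-
bid=- ask=-
bid=98 ask=-
bid=98 ask=-
bid=105 ask=-
bid=105 ask=-
bid=105 ask=-

Derivation:
After op 1 [order #1] limit_buy(price=96, qty=7): fills=none; bids=[#1:7@96] asks=[-]
After op 2 cancel(order #1): fills=none; bids=[-] asks=[-]
After op 3 [order #2] limit_buy(price=98, qty=10): fills=none; bids=[#2:10@98] asks=[-]
After op 4 [order #3] limit_buy(price=95, qty=4): fills=none; bids=[#2:10@98 #3:4@95] asks=[-]
After op 5 [order #4] limit_buy(price=105, qty=8): fills=none; bids=[#4:8@105 #2:10@98 #3:4@95] asks=[-]
After op 6 [order #5] limit_buy(price=100, qty=3): fills=none; bids=[#4:8@105 #5:3@100 #2:10@98 #3:4@95] asks=[-]
After op 7 cancel(order #5): fills=none; bids=[#4:8@105 #2:10@98 #3:4@95] asks=[-]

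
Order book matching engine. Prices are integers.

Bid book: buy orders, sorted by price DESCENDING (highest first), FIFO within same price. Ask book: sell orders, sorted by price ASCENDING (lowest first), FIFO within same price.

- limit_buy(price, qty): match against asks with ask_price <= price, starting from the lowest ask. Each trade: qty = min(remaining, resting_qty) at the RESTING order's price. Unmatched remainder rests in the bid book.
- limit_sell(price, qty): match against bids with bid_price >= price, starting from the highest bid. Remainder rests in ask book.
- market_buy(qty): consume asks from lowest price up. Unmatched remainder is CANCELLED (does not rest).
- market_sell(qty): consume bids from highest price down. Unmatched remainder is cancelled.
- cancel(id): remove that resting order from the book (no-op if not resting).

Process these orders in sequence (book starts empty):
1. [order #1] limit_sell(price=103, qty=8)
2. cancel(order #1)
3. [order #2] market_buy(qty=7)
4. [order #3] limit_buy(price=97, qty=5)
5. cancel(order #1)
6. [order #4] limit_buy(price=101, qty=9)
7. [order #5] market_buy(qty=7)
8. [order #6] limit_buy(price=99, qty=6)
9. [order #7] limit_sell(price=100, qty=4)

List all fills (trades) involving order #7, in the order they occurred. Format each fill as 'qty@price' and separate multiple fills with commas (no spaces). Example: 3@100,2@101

Answer: 4@101

Derivation:
After op 1 [order #1] limit_sell(price=103, qty=8): fills=none; bids=[-] asks=[#1:8@103]
After op 2 cancel(order #1): fills=none; bids=[-] asks=[-]
After op 3 [order #2] market_buy(qty=7): fills=none; bids=[-] asks=[-]
After op 4 [order #3] limit_buy(price=97, qty=5): fills=none; bids=[#3:5@97] asks=[-]
After op 5 cancel(order #1): fills=none; bids=[#3:5@97] asks=[-]
After op 6 [order #4] limit_buy(price=101, qty=9): fills=none; bids=[#4:9@101 #3:5@97] asks=[-]
After op 7 [order #5] market_buy(qty=7): fills=none; bids=[#4:9@101 #3:5@97] asks=[-]
After op 8 [order #6] limit_buy(price=99, qty=6): fills=none; bids=[#4:9@101 #6:6@99 #3:5@97] asks=[-]
After op 9 [order #7] limit_sell(price=100, qty=4): fills=#4x#7:4@101; bids=[#4:5@101 #6:6@99 #3:5@97] asks=[-]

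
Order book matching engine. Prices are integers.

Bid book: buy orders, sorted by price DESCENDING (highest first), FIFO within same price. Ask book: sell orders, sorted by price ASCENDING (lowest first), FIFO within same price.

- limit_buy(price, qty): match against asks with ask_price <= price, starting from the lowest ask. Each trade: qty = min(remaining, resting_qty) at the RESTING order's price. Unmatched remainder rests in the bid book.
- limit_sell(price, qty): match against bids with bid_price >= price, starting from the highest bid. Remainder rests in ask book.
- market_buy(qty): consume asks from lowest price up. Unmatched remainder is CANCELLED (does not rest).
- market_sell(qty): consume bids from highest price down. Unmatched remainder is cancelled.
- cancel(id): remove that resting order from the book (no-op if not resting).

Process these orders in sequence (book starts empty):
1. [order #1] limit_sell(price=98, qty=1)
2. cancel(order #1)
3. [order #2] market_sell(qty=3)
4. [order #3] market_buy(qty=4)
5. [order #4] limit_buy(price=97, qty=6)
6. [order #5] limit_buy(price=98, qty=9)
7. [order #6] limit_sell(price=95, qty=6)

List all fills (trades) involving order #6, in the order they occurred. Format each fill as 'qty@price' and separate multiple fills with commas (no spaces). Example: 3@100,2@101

After op 1 [order #1] limit_sell(price=98, qty=1): fills=none; bids=[-] asks=[#1:1@98]
After op 2 cancel(order #1): fills=none; bids=[-] asks=[-]
After op 3 [order #2] market_sell(qty=3): fills=none; bids=[-] asks=[-]
After op 4 [order #3] market_buy(qty=4): fills=none; bids=[-] asks=[-]
After op 5 [order #4] limit_buy(price=97, qty=6): fills=none; bids=[#4:6@97] asks=[-]
After op 6 [order #5] limit_buy(price=98, qty=9): fills=none; bids=[#5:9@98 #4:6@97] asks=[-]
After op 7 [order #6] limit_sell(price=95, qty=6): fills=#5x#6:6@98; bids=[#5:3@98 #4:6@97] asks=[-]

Answer: 6@98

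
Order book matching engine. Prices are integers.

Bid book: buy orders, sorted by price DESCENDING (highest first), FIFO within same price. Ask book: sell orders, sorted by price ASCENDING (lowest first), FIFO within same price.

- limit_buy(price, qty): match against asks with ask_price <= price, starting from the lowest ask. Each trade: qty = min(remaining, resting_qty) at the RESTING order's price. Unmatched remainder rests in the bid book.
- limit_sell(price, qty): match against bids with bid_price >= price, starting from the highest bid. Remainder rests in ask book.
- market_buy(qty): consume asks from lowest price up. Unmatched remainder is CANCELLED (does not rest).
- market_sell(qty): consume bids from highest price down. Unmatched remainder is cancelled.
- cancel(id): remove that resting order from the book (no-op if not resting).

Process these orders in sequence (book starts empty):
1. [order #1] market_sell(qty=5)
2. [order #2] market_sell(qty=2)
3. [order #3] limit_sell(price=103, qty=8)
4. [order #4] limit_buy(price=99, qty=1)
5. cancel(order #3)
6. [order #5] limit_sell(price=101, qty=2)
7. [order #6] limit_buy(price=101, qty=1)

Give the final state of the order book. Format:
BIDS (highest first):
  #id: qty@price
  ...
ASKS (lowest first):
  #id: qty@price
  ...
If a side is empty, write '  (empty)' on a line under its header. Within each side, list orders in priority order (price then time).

After op 1 [order #1] market_sell(qty=5): fills=none; bids=[-] asks=[-]
After op 2 [order #2] market_sell(qty=2): fills=none; bids=[-] asks=[-]
After op 3 [order #3] limit_sell(price=103, qty=8): fills=none; bids=[-] asks=[#3:8@103]
After op 4 [order #4] limit_buy(price=99, qty=1): fills=none; bids=[#4:1@99] asks=[#3:8@103]
After op 5 cancel(order #3): fills=none; bids=[#4:1@99] asks=[-]
After op 6 [order #5] limit_sell(price=101, qty=2): fills=none; bids=[#4:1@99] asks=[#5:2@101]
After op 7 [order #6] limit_buy(price=101, qty=1): fills=#6x#5:1@101; bids=[#4:1@99] asks=[#5:1@101]

Answer: BIDS (highest first):
  #4: 1@99
ASKS (lowest first):
  #5: 1@101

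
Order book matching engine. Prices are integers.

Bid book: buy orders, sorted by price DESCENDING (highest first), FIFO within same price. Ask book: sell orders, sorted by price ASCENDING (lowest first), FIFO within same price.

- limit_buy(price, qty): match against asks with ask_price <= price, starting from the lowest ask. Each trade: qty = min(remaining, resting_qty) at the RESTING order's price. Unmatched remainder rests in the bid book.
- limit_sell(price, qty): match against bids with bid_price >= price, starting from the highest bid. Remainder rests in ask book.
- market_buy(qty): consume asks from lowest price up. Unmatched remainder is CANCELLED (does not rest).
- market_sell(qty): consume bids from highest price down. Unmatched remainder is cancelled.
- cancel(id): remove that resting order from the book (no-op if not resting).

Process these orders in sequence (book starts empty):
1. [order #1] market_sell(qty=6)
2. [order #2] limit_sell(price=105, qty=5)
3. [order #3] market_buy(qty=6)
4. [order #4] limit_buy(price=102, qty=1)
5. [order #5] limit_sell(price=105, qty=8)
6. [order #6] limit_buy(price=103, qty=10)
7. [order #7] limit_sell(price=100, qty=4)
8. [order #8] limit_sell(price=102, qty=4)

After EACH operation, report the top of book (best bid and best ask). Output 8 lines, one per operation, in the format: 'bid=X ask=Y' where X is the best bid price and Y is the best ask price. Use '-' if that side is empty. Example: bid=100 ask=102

After op 1 [order #1] market_sell(qty=6): fills=none; bids=[-] asks=[-]
After op 2 [order #2] limit_sell(price=105, qty=5): fills=none; bids=[-] asks=[#2:5@105]
After op 3 [order #3] market_buy(qty=6): fills=#3x#2:5@105; bids=[-] asks=[-]
After op 4 [order #4] limit_buy(price=102, qty=1): fills=none; bids=[#4:1@102] asks=[-]
After op 5 [order #5] limit_sell(price=105, qty=8): fills=none; bids=[#4:1@102] asks=[#5:8@105]
After op 6 [order #6] limit_buy(price=103, qty=10): fills=none; bids=[#6:10@103 #4:1@102] asks=[#5:8@105]
After op 7 [order #7] limit_sell(price=100, qty=4): fills=#6x#7:4@103; bids=[#6:6@103 #4:1@102] asks=[#5:8@105]
After op 8 [order #8] limit_sell(price=102, qty=4): fills=#6x#8:4@103; bids=[#6:2@103 #4:1@102] asks=[#5:8@105]

Answer: bid=- ask=-
bid=- ask=105
bid=- ask=-
bid=102 ask=-
bid=102 ask=105
bid=103 ask=105
bid=103 ask=105
bid=103 ask=105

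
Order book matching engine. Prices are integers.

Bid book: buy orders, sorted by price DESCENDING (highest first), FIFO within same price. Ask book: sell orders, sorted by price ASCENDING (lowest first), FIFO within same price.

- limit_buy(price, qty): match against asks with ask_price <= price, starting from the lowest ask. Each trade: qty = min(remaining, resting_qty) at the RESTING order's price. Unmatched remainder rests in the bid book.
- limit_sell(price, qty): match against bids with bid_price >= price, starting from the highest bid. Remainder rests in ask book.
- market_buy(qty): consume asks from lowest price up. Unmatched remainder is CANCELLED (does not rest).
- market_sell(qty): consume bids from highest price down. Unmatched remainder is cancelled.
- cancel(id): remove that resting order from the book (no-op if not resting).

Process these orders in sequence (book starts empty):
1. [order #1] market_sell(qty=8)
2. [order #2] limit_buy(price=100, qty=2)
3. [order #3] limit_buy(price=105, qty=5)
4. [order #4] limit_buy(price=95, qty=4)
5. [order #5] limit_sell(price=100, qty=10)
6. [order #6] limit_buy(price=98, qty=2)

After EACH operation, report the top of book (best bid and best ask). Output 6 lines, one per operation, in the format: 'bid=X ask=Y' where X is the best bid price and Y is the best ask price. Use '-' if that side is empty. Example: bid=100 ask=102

Answer: bid=- ask=-
bid=100 ask=-
bid=105 ask=-
bid=105 ask=-
bid=95 ask=100
bid=98 ask=100

Derivation:
After op 1 [order #1] market_sell(qty=8): fills=none; bids=[-] asks=[-]
After op 2 [order #2] limit_buy(price=100, qty=2): fills=none; bids=[#2:2@100] asks=[-]
After op 3 [order #3] limit_buy(price=105, qty=5): fills=none; bids=[#3:5@105 #2:2@100] asks=[-]
After op 4 [order #4] limit_buy(price=95, qty=4): fills=none; bids=[#3:5@105 #2:2@100 #4:4@95] asks=[-]
After op 5 [order #5] limit_sell(price=100, qty=10): fills=#3x#5:5@105 #2x#5:2@100; bids=[#4:4@95] asks=[#5:3@100]
After op 6 [order #6] limit_buy(price=98, qty=2): fills=none; bids=[#6:2@98 #4:4@95] asks=[#5:3@100]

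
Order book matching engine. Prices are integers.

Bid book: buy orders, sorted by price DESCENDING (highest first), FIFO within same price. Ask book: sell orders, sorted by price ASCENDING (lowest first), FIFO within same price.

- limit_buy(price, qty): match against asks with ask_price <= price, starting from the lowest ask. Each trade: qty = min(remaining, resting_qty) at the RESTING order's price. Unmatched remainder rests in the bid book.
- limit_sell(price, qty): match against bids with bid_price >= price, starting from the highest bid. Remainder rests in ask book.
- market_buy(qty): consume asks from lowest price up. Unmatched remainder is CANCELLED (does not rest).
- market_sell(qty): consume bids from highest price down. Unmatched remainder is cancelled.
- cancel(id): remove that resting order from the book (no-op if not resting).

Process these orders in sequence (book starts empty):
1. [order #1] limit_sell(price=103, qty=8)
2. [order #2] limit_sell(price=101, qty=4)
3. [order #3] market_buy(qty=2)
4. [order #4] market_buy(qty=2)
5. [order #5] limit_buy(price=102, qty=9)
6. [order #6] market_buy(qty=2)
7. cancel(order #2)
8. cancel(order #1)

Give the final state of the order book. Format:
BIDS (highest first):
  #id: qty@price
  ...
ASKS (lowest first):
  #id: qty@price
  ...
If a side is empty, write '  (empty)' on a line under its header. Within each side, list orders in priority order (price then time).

Answer: BIDS (highest first):
  #5: 9@102
ASKS (lowest first):
  (empty)

Derivation:
After op 1 [order #1] limit_sell(price=103, qty=8): fills=none; bids=[-] asks=[#1:8@103]
After op 2 [order #2] limit_sell(price=101, qty=4): fills=none; bids=[-] asks=[#2:4@101 #1:8@103]
After op 3 [order #3] market_buy(qty=2): fills=#3x#2:2@101; bids=[-] asks=[#2:2@101 #1:8@103]
After op 4 [order #4] market_buy(qty=2): fills=#4x#2:2@101; bids=[-] asks=[#1:8@103]
After op 5 [order #5] limit_buy(price=102, qty=9): fills=none; bids=[#5:9@102] asks=[#1:8@103]
After op 6 [order #6] market_buy(qty=2): fills=#6x#1:2@103; bids=[#5:9@102] asks=[#1:6@103]
After op 7 cancel(order #2): fills=none; bids=[#5:9@102] asks=[#1:6@103]
After op 8 cancel(order #1): fills=none; bids=[#5:9@102] asks=[-]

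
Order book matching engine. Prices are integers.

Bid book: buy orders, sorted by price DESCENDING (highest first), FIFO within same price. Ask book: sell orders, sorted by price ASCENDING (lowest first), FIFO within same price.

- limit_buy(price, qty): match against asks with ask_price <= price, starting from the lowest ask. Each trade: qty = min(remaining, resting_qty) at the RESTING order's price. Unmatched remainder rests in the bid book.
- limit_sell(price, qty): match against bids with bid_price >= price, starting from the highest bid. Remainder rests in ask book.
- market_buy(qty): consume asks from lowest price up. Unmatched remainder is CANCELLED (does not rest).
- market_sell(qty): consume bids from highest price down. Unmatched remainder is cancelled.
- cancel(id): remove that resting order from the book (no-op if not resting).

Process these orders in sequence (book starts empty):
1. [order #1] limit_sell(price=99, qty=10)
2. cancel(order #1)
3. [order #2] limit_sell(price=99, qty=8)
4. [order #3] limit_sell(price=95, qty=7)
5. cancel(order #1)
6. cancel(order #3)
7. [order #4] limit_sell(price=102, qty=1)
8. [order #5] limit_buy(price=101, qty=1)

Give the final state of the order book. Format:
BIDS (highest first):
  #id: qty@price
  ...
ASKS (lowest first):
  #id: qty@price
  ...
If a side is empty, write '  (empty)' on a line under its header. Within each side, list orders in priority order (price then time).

Answer: BIDS (highest first):
  (empty)
ASKS (lowest first):
  #2: 7@99
  #4: 1@102

Derivation:
After op 1 [order #1] limit_sell(price=99, qty=10): fills=none; bids=[-] asks=[#1:10@99]
After op 2 cancel(order #1): fills=none; bids=[-] asks=[-]
After op 3 [order #2] limit_sell(price=99, qty=8): fills=none; bids=[-] asks=[#2:8@99]
After op 4 [order #3] limit_sell(price=95, qty=7): fills=none; bids=[-] asks=[#3:7@95 #2:8@99]
After op 5 cancel(order #1): fills=none; bids=[-] asks=[#3:7@95 #2:8@99]
After op 6 cancel(order #3): fills=none; bids=[-] asks=[#2:8@99]
After op 7 [order #4] limit_sell(price=102, qty=1): fills=none; bids=[-] asks=[#2:8@99 #4:1@102]
After op 8 [order #5] limit_buy(price=101, qty=1): fills=#5x#2:1@99; bids=[-] asks=[#2:7@99 #4:1@102]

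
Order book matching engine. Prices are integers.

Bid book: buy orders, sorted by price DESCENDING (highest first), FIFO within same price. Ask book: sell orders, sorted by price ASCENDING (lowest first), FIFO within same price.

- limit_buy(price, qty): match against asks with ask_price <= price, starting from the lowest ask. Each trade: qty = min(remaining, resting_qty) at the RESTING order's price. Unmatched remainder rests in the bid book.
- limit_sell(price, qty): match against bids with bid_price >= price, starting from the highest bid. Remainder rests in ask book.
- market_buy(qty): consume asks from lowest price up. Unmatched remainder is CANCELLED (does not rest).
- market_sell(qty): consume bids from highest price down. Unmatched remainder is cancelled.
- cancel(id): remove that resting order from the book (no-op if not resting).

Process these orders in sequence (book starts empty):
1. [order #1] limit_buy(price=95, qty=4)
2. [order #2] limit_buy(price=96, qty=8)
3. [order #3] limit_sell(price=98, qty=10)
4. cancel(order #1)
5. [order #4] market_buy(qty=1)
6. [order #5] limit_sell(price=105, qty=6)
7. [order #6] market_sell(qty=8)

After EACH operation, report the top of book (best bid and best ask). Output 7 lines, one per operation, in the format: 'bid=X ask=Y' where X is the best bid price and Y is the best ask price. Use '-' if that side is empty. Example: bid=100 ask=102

After op 1 [order #1] limit_buy(price=95, qty=4): fills=none; bids=[#1:4@95] asks=[-]
After op 2 [order #2] limit_buy(price=96, qty=8): fills=none; bids=[#2:8@96 #1:4@95] asks=[-]
After op 3 [order #3] limit_sell(price=98, qty=10): fills=none; bids=[#2:8@96 #1:4@95] asks=[#3:10@98]
After op 4 cancel(order #1): fills=none; bids=[#2:8@96] asks=[#3:10@98]
After op 5 [order #4] market_buy(qty=1): fills=#4x#3:1@98; bids=[#2:8@96] asks=[#3:9@98]
After op 6 [order #5] limit_sell(price=105, qty=6): fills=none; bids=[#2:8@96] asks=[#3:9@98 #5:6@105]
After op 7 [order #6] market_sell(qty=8): fills=#2x#6:8@96; bids=[-] asks=[#3:9@98 #5:6@105]

Answer: bid=95 ask=-
bid=96 ask=-
bid=96 ask=98
bid=96 ask=98
bid=96 ask=98
bid=96 ask=98
bid=- ask=98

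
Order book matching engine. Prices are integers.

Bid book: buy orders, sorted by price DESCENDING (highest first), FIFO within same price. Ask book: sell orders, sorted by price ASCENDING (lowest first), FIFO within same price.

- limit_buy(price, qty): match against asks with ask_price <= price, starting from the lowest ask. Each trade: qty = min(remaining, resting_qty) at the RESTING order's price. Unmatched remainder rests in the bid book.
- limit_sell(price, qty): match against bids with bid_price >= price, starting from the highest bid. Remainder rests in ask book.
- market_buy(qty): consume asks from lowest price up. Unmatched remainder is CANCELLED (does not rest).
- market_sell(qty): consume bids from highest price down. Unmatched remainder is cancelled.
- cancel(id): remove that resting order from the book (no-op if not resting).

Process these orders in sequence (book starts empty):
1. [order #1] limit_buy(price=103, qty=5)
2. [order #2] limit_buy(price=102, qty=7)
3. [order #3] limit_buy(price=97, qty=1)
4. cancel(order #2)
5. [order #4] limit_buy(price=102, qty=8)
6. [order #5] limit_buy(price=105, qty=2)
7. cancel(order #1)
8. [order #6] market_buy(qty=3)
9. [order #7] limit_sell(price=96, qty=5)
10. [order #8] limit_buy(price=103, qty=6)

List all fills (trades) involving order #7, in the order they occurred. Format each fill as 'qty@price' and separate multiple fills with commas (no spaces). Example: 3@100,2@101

After op 1 [order #1] limit_buy(price=103, qty=5): fills=none; bids=[#1:5@103] asks=[-]
After op 2 [order #2] limit_buy(price=102, qty=7): fills=none; bids=[#1:5@103 #2:7@102] asks=[-]
After op 3 [order #3] limit_buy(price=97, qty=1): fills=none; bids=[#1:5@103 #2:7@102 #3:1@97] asks=[-]
After op 4 cancel(order #2): fills=none; bids=[#1:5@103 #3:1@97] asks=[-]
After op 5 [order #4] limit_buy(price=102, qty=8): fills=none; bids=[#1:5@103 #4:8@102 #3:1@97] asks=[-]
After op 6 [order #5] limit_buy(price=105, qty=2): fills=none; bids=[#5:2@105 #1:5@103 #4:8@102 #3:1@97] asks=[-]
After op 7 cancel(order #1): fills=none; bids=[#5:2@105 #4:8@102 #3:1@97] asks=[-]
After op 8 [order #6] market_buy(qty=3): fills=none; bids=[#5:2@105 #4:8@102 #3:1@97] asks=[-]
After op 9 [order #7] limit_sell(price=96, qty=5): fills=#5x#7:2@105 #4x#7:3@102; bids=[#4:5@102 #3:1@97] asks=[-]
After op 10 [order #8] limit_buy(price=103, qty=6): fills=none; bids=[#8:6@103 #4:5@102 #3:1@97] asks=[-]

Answer: 2@105,3@102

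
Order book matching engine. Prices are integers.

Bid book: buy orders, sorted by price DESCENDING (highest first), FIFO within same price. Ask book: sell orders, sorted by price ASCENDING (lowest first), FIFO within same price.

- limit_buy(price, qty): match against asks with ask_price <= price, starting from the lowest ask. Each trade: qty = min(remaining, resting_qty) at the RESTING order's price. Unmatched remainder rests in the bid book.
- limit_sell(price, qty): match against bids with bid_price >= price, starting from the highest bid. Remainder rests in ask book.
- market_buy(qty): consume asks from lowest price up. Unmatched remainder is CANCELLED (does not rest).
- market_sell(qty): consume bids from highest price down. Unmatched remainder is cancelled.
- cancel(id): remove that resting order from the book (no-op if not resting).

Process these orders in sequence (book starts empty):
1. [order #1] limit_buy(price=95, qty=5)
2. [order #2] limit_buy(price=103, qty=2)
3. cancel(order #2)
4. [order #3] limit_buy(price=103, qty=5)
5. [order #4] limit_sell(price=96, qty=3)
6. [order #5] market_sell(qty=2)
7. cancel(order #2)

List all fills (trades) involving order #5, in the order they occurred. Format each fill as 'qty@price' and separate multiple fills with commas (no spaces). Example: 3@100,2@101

Answer: 2@103

Derivation:
After op 1 [order #1] limit_buy(price=95, qty=5): fills=none; bids=[#1:5@95] asks=[-]
After op 2 [order #2] limit_buy(price=103, qty=2): fills=none; bids=[#2:2@103 #1:5@95] asks=[-]
After op 3 cancel(order #2): fills=none; bids=[#1:5@95] asks=[-]
After op 4 [order #3] limit_buy(price=103, qty=5): fills=none; bids=[#3:5@103 #1:5@95] asks=[-]
After op 5 [order #4] limit_sell(price=96, qty=3): fills=#3x#4:3@103; bids=[#3:2@103 #1:5@95] asks=[-]
After op 6 [order #5] market_sell(qty=2): fills=#3x#5:2@103; bids=[#1:5@95] asks=[-]
After op 7 cancel(order #2): fills=none; bids=[#1:5@95] asks=[-]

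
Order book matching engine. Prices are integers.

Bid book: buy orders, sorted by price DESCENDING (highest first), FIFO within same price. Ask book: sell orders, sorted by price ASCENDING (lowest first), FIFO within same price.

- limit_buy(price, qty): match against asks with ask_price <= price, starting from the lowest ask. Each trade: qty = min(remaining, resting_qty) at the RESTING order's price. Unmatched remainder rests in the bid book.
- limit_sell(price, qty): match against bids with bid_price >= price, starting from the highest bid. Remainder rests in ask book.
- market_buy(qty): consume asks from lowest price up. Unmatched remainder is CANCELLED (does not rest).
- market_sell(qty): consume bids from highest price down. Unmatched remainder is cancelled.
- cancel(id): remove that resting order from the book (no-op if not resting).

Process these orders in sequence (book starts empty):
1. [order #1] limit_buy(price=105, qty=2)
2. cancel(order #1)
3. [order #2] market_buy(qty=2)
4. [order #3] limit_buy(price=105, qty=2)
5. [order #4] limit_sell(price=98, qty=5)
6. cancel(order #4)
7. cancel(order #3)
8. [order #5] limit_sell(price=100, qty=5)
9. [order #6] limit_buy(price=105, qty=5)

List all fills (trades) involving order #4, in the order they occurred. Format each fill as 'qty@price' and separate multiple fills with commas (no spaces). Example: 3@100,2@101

After op 1 [order #1] limit_buy(price=105, qty=2): fills=none; bids=[#1:2@105] asks=[-]
After op 2 cancel(order #1): fills=none; bids=[-] asks=[-]
After op 3 [order #2] market_buy(qty=2): fills=none; bids=[-] asks=[-]
After op 4 [order #3] limit_buy(price=105, qty=2): fills=none; bids=[#3:2@105] asks=[-]
After op 5 [order #4] limit_sell(price=98, qty=5): fills=#3x#4:2@105; bids=[-] asks=[#4:3@98]
After op 6 cancel(order #4): fills=none; bids=[-] asks=[-]
After op 7 cancel(order #3): fills=none; bids=[-] asks=[-]
After op 8 [order #5] limit_sell(price=100, qty=5): fills=none; bids=[-] asks=[#5:5@100]
After op 9 [order #6] limit_buy(price=105, qty=5): fills=#6x#5:5@100; bids=[-] asks=[-]

Answer: 2@105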